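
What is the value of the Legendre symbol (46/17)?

First reduce: 46 ≡ 12 (mod 17).
Pull out 2^2: since 17 ≡ 1 (mod 8), (2/17) = +1, so (2/17)^2 = +1.
Reciprocity: 3 ≡ 3 and 17 ≡ 1 (mod 4), so (3/17) = +(17/3).
Reduce top mod 3: now compute (2/3).
Pull out 2: since 3 ≡ 3 (mod 8), (2/3) = -1.
Reached (1/3) = 1. Collecting the sign flips along the way, the symbol is -1.

-1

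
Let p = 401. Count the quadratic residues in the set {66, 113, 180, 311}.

3

(66/401) = -1 → non-residue.
(113/401) = +1 → QR.
(180/401) = +1 → QR.
(311/401) = +1 → QR.
Total quadratic residues among the 4: 3.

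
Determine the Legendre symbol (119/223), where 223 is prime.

1

Reciprocity: 119 ≡ 3 and 223 ≡ 3 (mod 4), so (119/223) = −(223/119).
Reduce top mod 119: now compute (104/119).
Pull out 2^3: since 119 ≡ 7 (mod 8), (2/119) = +1, so (2/119)^3 = +1.
Reciprocity: 13 ≡ 1 and 119 ≡ 3 (mod 4), so (13/119) = +(119/13).
Reduce top mod 13: now compute (2/13).
Pull out 2: since 13 ≡ 5 (mod 8), (2/13) = -1.
Reached (1/13) = 1. Collecting the sign flips along the way, the symbol is +1.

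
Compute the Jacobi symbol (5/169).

1

Reciprocity: 5 ≡ 1 and 169 ≡ 1 (mod 4), so (5/169) = +(169/5).
Reduce top mod 5: now compute (4/5).
Pull out 2^2: since 5 ≡ 5 (mod 8), (2/5) = -1, so (2/5)^2 = +1.
Reached (1/5) = 1. Collecting the sign flips along the way, the symbol is +1.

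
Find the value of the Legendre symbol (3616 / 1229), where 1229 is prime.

-1

First reduce: 3616 ≡ 1158 (mod 1229).
Pull out 2: since 1229 ≡ 5 (mod 8), (2/1229) = -1.
Reciprocity: 579 ≡ 3 and 1229 ≡ 1 (mod 4), so (579/1229) = +(1229/579).
Reduce top mod 579: now compute (71/579).
Reciprocity: 71 ≡ 3 and 579 ≡ 3 (mod 4), so (71/579) = −(579/71).
Reduce top mod 71: now compute (11/71).
Reciprocity: 11 ≡ 3 and 71 ≡ 3 (mod 4), so (11/71) = −(71/11).
Reduce top mod 11: now compute (5/11).
Reciprocity: 5 ≡ 1 and 11 ≡ 3 (mod 4), so (5/11) = +(11/5).
Reduce top mod 5: now compute (1/5).
Reached (1/5) = 1. Collecting the sign flips along the way, the symbol is -1.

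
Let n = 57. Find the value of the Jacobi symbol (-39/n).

0

First reduce: -39 ≡ 18 (mod 57).
Pull out 2: since 57 ≡ 1 (mod 8), (2/57) = +1.
Reciprocity: 9 ≡ 1 and 57 ≡ 1 (mod 4), so (9/57) = +(57/9).
Reduce top mod 9: now compute (3/9).
Reciprocity: 3 ≡ 3 and 9 ≡ 1 (mod 4), so (3/9) = +(9/3).
Reduce top mod 3: now compute (0/3).
Top reduces to 0: gcd > 1, so the symbol is 0.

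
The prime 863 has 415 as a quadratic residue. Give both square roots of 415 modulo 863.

154, 709

Since 863 ≡ 3 (mod 4), a square root of 415 is 415^((863+1)/4) = 415^216 mod 863.
Repeated squaring: 415^2≡488, 415^4≡819, 415^8≡210, 415^16≡87, 415^32≡665, 415^64≡369, 415^128≡670 (mod 863).
415^216 = 415^(128+64+16+8) ≡ 154 (mod 863).
Check: 154² = 23716 ≡ 415 (mod 863). The two roots are 154 and 709.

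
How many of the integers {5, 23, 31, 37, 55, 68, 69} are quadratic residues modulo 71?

2

(5/71) = +1 → QR.
(23/71) = -1 → non-residue.
(31/71) = -1 → non-residue.
(37/71) = +1 → QR.
(55/71) = -1 → non-residue.
(68/71) = -1 → non-residue.
(69/71) = -1 → non-residue.
Total quadratic residues among the 7: 2.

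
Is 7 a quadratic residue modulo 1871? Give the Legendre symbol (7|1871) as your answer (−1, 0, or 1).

-1

Reciprocity: 7 ≡ 3 and 1871 ≡ 3 (mod 4), so (7/1871) = −(1871/7).
Reduce top mod 7: now compute (2/7).
Pull out 2: since 7 ≡ 7 (mod 8), (2/7) = +1.
Reached (1/7) = 1. Collecting the sign flips along the way, the symbol is -1.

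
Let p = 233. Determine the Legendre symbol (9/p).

Reciprocity: 9 ≡ 1 and 233 ≡ 1 (mod 4), so (9/233) = +(233/9).
Reduce top mod 9: now compute (8/9).
Pull out 2^3: since 9 ≡ 1 (mod 8), (2/9) = +1, so (2/9)^3 = +1.
Reached (1/9) = 1. Collecting the sign flips along the way, the symbol is +1.

1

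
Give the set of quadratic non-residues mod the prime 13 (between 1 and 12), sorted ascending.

2, 5, 6, 7, 8, 11

Square k = 1,…,6 (k and 13−k give the same square):
1²=1, 2²=4, 3²=9, 4²≡3, 5²≡12, 6²≡10 (mod 13).
The residues are {1, 3, 4, 9, 10, 12}; the non-residues are the remaining 6 nonzero classes.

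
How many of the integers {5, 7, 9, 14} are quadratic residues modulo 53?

(5/53) = -1 → non-residue.
(7/53) = +1 → QR.
(9/53) = +1 → QR.
(14/53) = -1 → non-residue.
Total quadratic residues among the 4: 2.

2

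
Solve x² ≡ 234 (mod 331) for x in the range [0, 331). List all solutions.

123, 208

Since 331 ≡ 3 (mod 4), a square root of 234 is 234^((331+1)/4) = 234^83 mod 331.
Repeated squaring: 234^2≡141, 234^4≡21, 234^8≡110, 234^16≡184, 234^32≡94, 234^64≡230 (mod 331).
234^83 = 234^(64+16+2+1) ≡ 123 (mod 331).
Check: 123² = 15129 ≡ 234 (mod 331). The two roots are 123 and 208.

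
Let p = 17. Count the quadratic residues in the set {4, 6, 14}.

1

(4/17) = +1 → QR.
(6/17) = -1 → non-residue.
(14/17) = -1 → non-residue.
Total quadratic residues among the 3: 1.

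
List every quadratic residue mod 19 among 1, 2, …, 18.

Square k = 1,…,9 (k and 19−k give the same square):
1²=1, 2²=4, 3²=9, 4²=16, 5²≡6, 6²≡17, 7²≡11, 8²≡7, 9²≡5 (mod 19).
So the quadratic residues mod 19 are {1, 4, 5, 6, 7, 9, 11, 16, 17}.

1, 4, 5, 6, 7, 9, 11, 16, 17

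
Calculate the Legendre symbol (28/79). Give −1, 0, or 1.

-1

Pull out 2^2: since 79 ≡ 7 (mod 8), (2/79) = +1, so (2/79)^2 = +1.
Reciprocity: 7 ≡ 3 and 79 ≡ 3 (mod 4), so (7/79) = −(79/7).
Reduce top mod 7: now compute (2/7).
Pull out 2: since 7 ≡ 7 (mod 8), (2/7) = +1.
Reached (1/7) = 1. Collecting the sign flips along the way, the symbol is -1.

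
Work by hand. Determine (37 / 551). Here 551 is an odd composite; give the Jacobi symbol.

1

Reciprocity: 37 ≡ 1 and 551 ≡ 3 (mod 4), so (37/551) = +(551/37).
Reduce top mod 37: now compute (33/37).
Reciprocity: 33 ≡ 1 and 37 ≡ 1 (mod 4), so (33/37) = +(37/33).
Reduce top mod 33: now compute (4/33).
Pull out 2^2: since 33 ≡ 1 (mod 8), (2/33) = +1, so (2/33)^2 = +1.
Reached (1/33) = 1. Collecting the sign flips along the way, the symbol is +1.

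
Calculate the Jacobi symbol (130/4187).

Pull out 2: since 4187 ≡ 3 (mod 8), (2/4187) = -1.
Reciprocity: 65 ≡ 1 and 4187 ≡ 3 (mod 4), so (65/4187) = +(4187/65).
Reduce top mod 65: now compute (27/65).
Reciprocity: 27 ≡ 3 and 65 ≡ 1 (mod 4), so (27/65) = +(65/27).
Reduce top mod 27: now compute (11/27).
Reciprocity: 11 ≡ 3 and 27 ≡ 3 (mod 4), so (11/27) = −(27/11).
Reduce top mod 11: now compute (5/11).
Reciprocity: 5 ≡ 1 and 11 ≡ 3 (mod 4), so (5/11) = +(11/5).
Reduce top mod 5: now compute (1/5).
Reached (1/5) = 1. Collecting the sign flips along the way, the symbol is +1.

1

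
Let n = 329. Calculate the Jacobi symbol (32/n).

Pull out 2^5: since 329 ≡ 1 (mod 8), (2/329) = +1, so (2/329)^5 = +1.
Reached (1/329) = 1. Collecting the sign flips along the way, the symbol is +1.

1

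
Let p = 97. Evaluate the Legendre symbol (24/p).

Pull out 2^3: since 97 ≡ 1 (mod 8), (2/97) = +1, so (2/97)^3 = +1.
Reciprocity: 3 ≡ 3 and 97 ≡ 1 (mod 4), so (3/97) = +(97/3).
Reduce top mod 3: now compute (1/3).
Reached (1/3) = 1. Collecting the sign flips along the way, the symbol is +1.

1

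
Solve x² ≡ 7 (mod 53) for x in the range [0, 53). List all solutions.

53 ≡ 1 (mod 4), so we find a root by search.
Trying successive values, 22² = 484 ≡ 7 (mod 53). The other root is 53 − 22 = 31.

22, 31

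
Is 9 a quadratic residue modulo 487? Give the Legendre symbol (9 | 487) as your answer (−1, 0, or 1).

1

Reciprocity: 9 ≡ 1 and 487 ≡ 3 (mod 4), so (9/487) = +(487/9).
Reduce top mod 9: now compute (1/9).
Reached (1/9) = 1. Collecting the sign flips along the way, the symbol is +1.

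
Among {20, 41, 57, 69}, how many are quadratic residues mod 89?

(20/89) = +1 → QR.
(41/89) = -1 → non-residue.
(57/89) = +1 → QR.
(69/89) = +1 → QR.
Total quadratic residues among the 4: 3.

3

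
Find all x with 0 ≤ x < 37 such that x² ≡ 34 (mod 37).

16, 21

37 ≡ 1 (mod 4), so we find a root by search.
Trying successive values, 16² = 256 ≡ 34 (mod 37). The other root is 37 − 16 = 21.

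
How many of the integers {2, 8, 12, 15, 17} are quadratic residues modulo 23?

3

(2/23) = +1 → QR.
(8/23) = +1 → QR.
(12/23) = +1 → QR.
(15/23) = -1 → non-residue.
(17/23) = -1 → non-residue.
Total quadratic residues among the 5: 3.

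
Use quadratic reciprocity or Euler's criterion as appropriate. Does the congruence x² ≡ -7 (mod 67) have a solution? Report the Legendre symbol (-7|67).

1

First reduce: -7 ≡ 60 (mod 67).
Pull out 2^2: since 67 ≡ 3 (mod 8), (2/67) = -1, so (2/67)^2 = +1.
Reciprocity: 15 ≡ 3 and 67 ≡ 3 (mod 4), so (15/67) = −(67/15).
Reduce top mod 15: now compute (7/15).
Reciprocity: 7 ≡ 3 and 15 ≡ 3 (mod 4), so (7/15) = −(15/7).
Reduce top mod 7: now compute (1/7).
Reached (1/7) = 1. Collecting the sign flips along the way, the symbol is +1.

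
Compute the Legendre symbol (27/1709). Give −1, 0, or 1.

-1

Reciprocity: 27 ≡ 3 and 1709 ≡ 1 (mod 4), so (27/1709) = +(1709/27).
Reduce top mod 27: now compute (8/27).
Pull out 2^3: since 27 ≡ 3 (mod 8), (2/27) = -1, so (2/27)^3 = -1.
Reached (1/27) = 1. Collecting the sign flips along the way, the symbol is -1.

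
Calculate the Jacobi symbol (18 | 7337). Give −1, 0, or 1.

1

Pull out 2: since 7337 ≡ 1 (mod 8), (2/7337) = +1.
Reciprocity: 9 ≡ 1 and 7337 ≡ 1 (mod 4), so (9/7337) = +(7337/9).
Reduce top mod 9: now compute (2/9).
Pull out 2: since 9 ≡ 1 (mod 8), (2/9) = +1.
Reached (1/9) = 1. Collecting the sign flips along the way, the symbol is +1.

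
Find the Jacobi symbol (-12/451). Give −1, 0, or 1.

First reduce: -12 ≡ 439 (mod 451).
Reciprocity: 439 ≡ 3 and 451 ≡ 3 (mod 4), so (439/451) = −(451/439).
Reduce top mod 439: now compute (12/439).
Pull out 2^2: since 439 ≡ 7 (mod 8), (2/439) = +1, so (2/439)^2 = +1.
Reciprocity: 3 ≡ 3 and 439 ≡ 3 (mod 4), so (3/439) = −(439/3).
Reduce top mod 3: now compute (1/3).
Reached (1/3) = 1. Collecting the sign flips along the way, the symbol is +1.

1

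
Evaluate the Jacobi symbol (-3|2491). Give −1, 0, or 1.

First reduce: -3 ≡ 2488 (mod 2491).
Pull out 2^3: since 2491 ≡ 3 (mod 8), (2/2491) = -1, so (2/2491)^3 = -1.
Reciprocity: 311 ≡ 3 and 2491 ≡ 3 (mod 4), so (311/2491) = −(2491/311).
Reduce top mod 311: now compute (3/311).
Reciprocity: 3 ≡ 3 and 311 ≡ 3 (mod 4), so (3/311) = −(311/3).
Reduce top mod 3: now compute (2/3).
Pull out 2: since 3 ≡ 3 (mod 8), (2/3) = -1.
Reached (1/3) = 1. Collecting the sign flips along the way, the symbol is +1.

1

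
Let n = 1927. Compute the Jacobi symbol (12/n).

-1

Pull out 2^2: since 1927 ≡ 7 (mod 8), (2/1927) = +1, so (2/1927)^2 = +1.
Reciprocity: 3 ≡ 3 and 1927 ≡ 3 (mod 4), so (3/1927) = −(1927/3).
Reduce top mod 3: now compute (1/3).
Reached (1/3) = 1. Collecting the sign flips along the way, the symbol is -1.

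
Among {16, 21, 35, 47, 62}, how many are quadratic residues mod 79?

(16/79) = +1 → QR.
(21/79) = +1 → QR.
(35/79) = -1 → non-residue.
(47/79) = -1 → non-residue.
(62/79) = +1 → QR.
Total quadratic residues among the 5: 3.

3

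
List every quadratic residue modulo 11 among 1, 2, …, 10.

1,3,4,5,9

Square k = 1,…,5 (k and 11−k give the same square):
1²=1, 2²=4, 3²=9, 4²≡5, 5²≡3 (mod 11).
So the quadratic residues mod 11 are {1, 3, 4, 5, 9}.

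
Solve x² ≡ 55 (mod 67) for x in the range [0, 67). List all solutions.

Since 67 ≡ 3 (mod 4), a square root of 55 is 55^((67+1)/4) = 55^17 mod 67.
Repeated squaring: 55^2≡10, 55^4≡33, 55^8≡17, 55^16≡21 (mod 67).
55^17 = 55^(16+1) ≡ 16 (mod 67).
Check: 16² = 256 ≡ 55 (mod 67). The two roots are 16 and 51.

16, 51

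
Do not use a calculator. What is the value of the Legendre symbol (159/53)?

First reduce: 159 ≡ 0 (mod 53).
Top reduces to 0: gcd > 1, so the symbol is 0.

0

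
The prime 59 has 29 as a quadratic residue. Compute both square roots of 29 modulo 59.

18, 41

Since 59 ≡ 3 (mod 4), a square root of 29 is 29^((59+1)/4) = 29^15 mod 59.
Repeated squaring: 29^2≡15, 29^4≡48, 29^8≡3 (mod 59).
29^15 = 29^(8+4+2+1) ≡ 41 (mod 59).
Check: 41² = 1681 ≡ 29 (mod 59). The two roots are 18 and 41.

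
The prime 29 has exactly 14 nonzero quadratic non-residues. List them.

2, 3, 8, 10, 11, 12, 14, 15, 17, 18, 19, 21, 26, 27

Square k = 1,…,14 (k and 29−k give the same square):
1²=1, 2²=4, 3²=9, 4²=16, 5²=25, 6²≡7, 7²≡20, 8²≡6, 9²≡23, 10²≡13, 11²≡5, 12²≡28, 13²≡24, 14²≡22 (mod 29).
The residues are {1, 4, 5, 6, 7, 9, 13, 16, 20, 22, 23, 24, 25, 28}; the non-residues are the remaining 14 nonzero classes.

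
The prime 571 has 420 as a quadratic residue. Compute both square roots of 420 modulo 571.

Since 571 ≡ 3 (mod 4), a square root of 420 is 420^((571+1)/4) = 420^143 mod 571.
Repeated squaring: 420^2≡532, 420^4≡379, 420^8≡320, 420^16≡191, 420^32≡508, 420^64≡543, 420^128≡213 (mod 571).
420^143 = 420^(128+8+4+2+1) ≡ 52 (mod 571).
Check: 52² = 2704 ≡ 420 (mod 571). The two roots are 52 and 519.

52, 519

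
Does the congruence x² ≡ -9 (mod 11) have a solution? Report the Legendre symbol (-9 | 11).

-1

First reduce: -9 ≡ 2 (mod 11).
Pull out 2: since 11 ≡ 3 (mod 8), (2/11) = -1.
Reached (1/11) = 1. Collecting the sign flips along the way, the symbol is -1.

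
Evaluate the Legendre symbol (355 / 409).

1

Reciprocity: 355 ≡ 3 and 409 ≡ 1 (mod 4), so (355/409) = +(409/355).
Reduce top mod 355: now compute (54/355).
Pull out 2: since 355 ≡ 3 (mod 8), (2/355) = -1.
Reciprocity: 27 ≡ 3 and 355 ≡ 3 (mod 4), so (27/355) = −(355/27).
Reduce top mod 27: now compute (4/27).
Pull out 2^2: since 27 ≡ 3 (mod 8), (2/27) = -1, so (2/27)^2 = +1.
Reached (1/27) = 1. Collecting the sign flips along the way, the symbol is +1.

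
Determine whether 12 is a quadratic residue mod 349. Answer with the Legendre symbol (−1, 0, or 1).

1

Euler's criterion: (12/349) ≡ 12^174 (mod 349).
12^2 ≡ 144 (mod 349)
12^4 ≡ 145 (mod 349)
12^8 ≡ 85 (mod 349)
12^16 ≡ 245 (mod 349)
12^32 ≡ 346 (mod 349)
12^64 ≡ 9 (mod 349)
12^128 ≡ 81 (mod 349)
12^174 = 12^(128+32+8+4+2) ≡ 1 (mod 349).
Result is 1, so (12/349) = 1.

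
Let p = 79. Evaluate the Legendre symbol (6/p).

-1

Pull out 2: since 79 ≡ 7 (mod 8), (2/79) = +1.
Reciprocity: 3 ≡ 3 and 79 ≡ 3 (mod 4), so (3/79) = −(79/3).
Reduce top mod 3: now compute (1/3).
Reached (1/3) = 1. Collecting the sign flips along the way, the symbol is -1.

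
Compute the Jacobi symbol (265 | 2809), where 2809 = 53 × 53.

Reciprocity: 265 ≡ 1 and 2809 ≡ 1 (mod 4), so (265/2809) = +(2809/265).
Reduce top mod 265: now compute (159/265).
Reciprocity: 159 ≡ 3 and 265 ≡ 1 (mod 4), so (159/265) = +(265/159).
Reduce top mod 159: now compute (106/159).
Pull out 2: since 159 ≡ 7 (mod 8), (2/159) = +1.
Reciprocity: 53 ≡ 1 and 159 ≡ 3 (mod 4), so (53/159) = +(159/53).
Reduce top mod 53: now compute (0/53).
Top reduces to 0: gcd > 1, so the symbol is 0.

0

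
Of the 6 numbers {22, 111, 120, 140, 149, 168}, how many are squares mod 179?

3

(22/179) = +1 → QR.
(111/179) = -1 → non-residue.
(120/179) = -1 → non-residue.
(140/179) = -1 → non-residue.
(149/179) = +1 → QR.
(168/179) = +1 → QR.
Total quadratic residues among the 6: 3.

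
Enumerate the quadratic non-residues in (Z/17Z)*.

Square k = 1,…,8 (k and 17−k give the same square):
1²=1, 2²=4, 3²=9, 4²=16, 5²≡8, 6²≡2, 7²≡15, 8²≡13 (mod 17).
The residues are {1, 2, 4, 8, 9, 13, 15, 16}; the non-residues are the remaining 8 nonzero classes.

3,5,6,7,10,11,12,14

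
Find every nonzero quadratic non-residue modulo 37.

2, 5, 6, 8, 13, 14, 15, 17, 18, 19, 20, 22, 23, 24, 29, 31, 32, 35

Square k = 1,…,18 (k and 37−k give the same square):
1²=1, 2²=4, 3²=9, 4²=16, 5²=25, 6²=36, 7²≡12, 8²≡27, 9²≡7, 10²≡26, 11²≡10, 12²≡33, 13²≡21, 14²≡11, 15²≡3, 16²≡34, 17²≡30, 18²≡28 (mod 37).
The residues are {1, 3, 4, 7, 9, 10, 11, 12, 16, 21, 25, 26, 27, 28, 30, 33, 34, 36}; the non-residues are the remaining 18 nonzero classes.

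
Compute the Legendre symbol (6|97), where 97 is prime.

1

Pull out 2: since 97 ≡ 1 (mod 8), (2/97) = +1.
Reciprocity: 3 ≡ 3 and 97 ≡ 1 (mod 4), so (3/97) = +(97/3).
Reduce top mod 3: now compute (1/3).
Reached (1/3) = 1. Collecting the sign flips along the way, the symbol is +1.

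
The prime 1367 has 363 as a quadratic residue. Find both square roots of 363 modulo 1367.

390, 977

Since 1367 ≡ 3 (mod 4), a square root of 363 is 363^((1367+1)/4) = 363^342 mod 1367.
Repeated squaring: 363^2≡537, 363^4≡1299, 363^8≡523, 363^16≡129, 363^32≡237, 363^64≡122, 363^128≡1214, 363^256≡170 (mod 1367).
363^342 = 363^(256+64+16+4+2) ≡ 390 (mod 1367).
Check: 390² = 152100 ≡ 363 (mod 1367). The two roots are 390 and 977.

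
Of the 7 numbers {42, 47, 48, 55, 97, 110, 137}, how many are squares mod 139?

4

(42/139) = +1 → QR.
(47/139) = +1 → QR.
(48/139) = -1 → non-residue.
(55/139) = +1 → QR.
(97/139) = -1 → non-residue.
(110/139) = -1 → non-residue.
(137/139) = +1 → QR.
Total quadratic residues among the 7: 4.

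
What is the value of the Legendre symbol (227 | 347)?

Reciprocity: 227 ≡ 3 and 347 ≡ 3 (mod 4), so (227/347) = −(347/227).
Reduce top mod 227: now compute (120/227).
Pull out 2^3: since 227 ≡ 3 (mod 8), (2/227) = -1, so (2/227)^3 = -1.
Reciprocity: 15 ≡ 3 and 227 ≡ 3 (mod 4), so (15/227) = −(227/15).
Reduce top mod 15: now compute (2/15).
Pull out 2: since 15 ≡ 7 (mod 8), (2/15) = +1.
Reached (1/15) = 1. Collecting the sign flips along the way, the symbol is -1.

-1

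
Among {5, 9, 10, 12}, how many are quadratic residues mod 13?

3

(5/13) = -1 → non-residue.
(9/13) = +1 → QR.
(10/13) = +1 → QR.
(12/13) = +1 → QR.
Total quadratic residues among the 4: 3.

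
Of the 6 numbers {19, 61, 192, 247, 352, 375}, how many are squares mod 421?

(19/421) = -1 → non-residue.
(61/421) = -1 → non-residue.
(192/421) = +1 → QR.
(247/421) = +1 → QR.
(352/421) = -1 → non-residue.
(375/421) = +1 → QR.
Total quadratic residues among the 6: 3.

3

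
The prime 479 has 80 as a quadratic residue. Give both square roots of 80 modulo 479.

88, 391

Since 479 ≡ 3 (mod 4), a square root of 80 is 80^((479+1)/4) = 80^120 mod 479.
Repeated squaring: 80^2≡173, 80^4≡231, 80^8≡192, 80^16≡460, 80^32≡361, 80^64≡33 (mod 479).
80^120 = 80^(64+32+16+8) ≡ 88 (mod 479).
Check: 88² = 7744 ≡ 80 (mod 479). The two roots are 88 and 391.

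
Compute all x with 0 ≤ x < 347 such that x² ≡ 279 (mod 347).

Since 347 ≡ 3 (mod 4), a square root of 279 is 279^((347+1)/4) = 279^87 mod 347.
Repeated squaring: 279^2≡113, 279^4≡277, 279^8≡42, 279^16≡29, 279^32≡147, 279^64≡95 (mod 347).
279^87 = 279^(64+16+4+2+1) ≡ 64 (mod 347).
Check: 64² = 4096 ≡ 279 (mod 347). The two roots are 64 and 283.

64, 283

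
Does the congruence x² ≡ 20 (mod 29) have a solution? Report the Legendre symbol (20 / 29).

1

Euler's criterion: (20/29) ≡ 20^14 (mod 29).
20^2 ≡ 23 (mod 29)
20^4 ≡ 7 (mod 29)
20^8 ≡ 20 (mod 29)
20^14 = 20^(8+4+2) ≡ 1 (mod 29).
Result is 1, so (20/29) = 1.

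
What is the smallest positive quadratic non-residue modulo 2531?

(2/2531) = −1, so 2 is the smallest positive non-residue mod 2531.

2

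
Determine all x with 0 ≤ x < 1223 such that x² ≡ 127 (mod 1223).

Since 1223 ≡ 3 (mod 4), a square root of 127 is 127^((1223+1)/4) = 127^306 mod 1223.
Repeated squaring: 127^2≡230, 127^4≡311, 127^8≡104, 127^16≡1032, 127^32≡1014, 127^64≡876, 127^128≡555, 127^256≡1052 (mod 1223).
127^306 = 127^(256+32+16+2) ≡ 973 (mod 1223).
Check: 973² = 946729 ≡ 127 (mod 1223). The two roots are 250 and 973.

250, 973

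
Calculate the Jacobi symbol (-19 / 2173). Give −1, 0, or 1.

First reduce: -19 ≡ 2154 (mod 2173).
Pull out 2: since 2173 ≡ 5 (mod 8), (2/2173) = -1.
Reciprocity: 1077 ≡ 1 and 2173 ≡ 1 (mod 4), so (1077/2173) = +(2173/1077).
Reduce top mod 1077: now compute (19/1077).
Reciprocity: 19 ≡ 3 and 1077 ≡ 1 (mod 4), so (19/1077) = +(1077/19).
Reduce top mod 19: now compute (13/19).
Reciprocity: 13 ≡ 1 and 19 ≡ 3 (mod 4), so (13/19) = +(19/13).
Reduce top mod 13: now compute (6/13).
Pull out 2: since 13 ≡ 5 (mod 8), (2/13) = -1.
Reciprocity: 3 ≡ 3 and 13 ≡ 1 (mod 4), so (3/13) = +(13/3).
Reduce top mod 3: now compute (1/3).
Reached (1/3) = 1. Collecting the sign flips along the way, the symbol is +1.

1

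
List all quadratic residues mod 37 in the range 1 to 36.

Square k = 1,…,18 (k and 37−k give the same square):
1²=1, 2²=4, 3²=9, 4²=16, 5²=25, 6²=36, 7²≡12, 8²≡27, 9²≡7, 10²≡26, 11²≡10, 12²≡33, 13²≡21, 14²≡11, 15²≡3, 16²≡34, 17²≡30, 18²≡28 (mod 37).
So the quadratic residues mod 37 are {1, 3, 4, 7, 9, 10, 11, 12, 16, 21, 25, 26, 27, 28, 30, 33, 34, 36}.

1 3 4 7 9 10 11 12 16 21 25 26 27 28 30 33 34 36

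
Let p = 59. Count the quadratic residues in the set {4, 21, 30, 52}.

(4/59) = +1 → QR.
(21/59) = +1 → QR.
(30/59) = -1 → non-residue.
(52/59) = -1 → non-residue.
Total quadratic residues among the 4: 2.

2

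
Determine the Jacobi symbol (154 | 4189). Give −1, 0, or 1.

Pull out 2: since 4189 ≡ 5 (mod 8), (2/4189) = -1.
Reciprocity: 77 ≡ 1 and 4189 ≡ 1 (mod 4), so (77/4189) = +(4189/77).
Reduce top mod 77: now compute (31/77).
Reciprocity: 31 ≡ 3 and 77 ≡ 1 (mod 4), so (31/77) = +(77/31).
Reduce top mod 31: now compute (15/31).
Reciprocity: 15 ≡ 3 and 31 ≡ 3 (mod 4), so (15/31) = −(31/15).
Reduce top mod 15: now compute (1/15).
Reached (1/15) = 1. Collecting the sign flips along the way, the symbol is +1.

1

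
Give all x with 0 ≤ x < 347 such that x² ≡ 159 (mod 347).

165, 182

Since 347 ≡ 3 (mod 4), a square root of 159 is 159^((347+1)/4) = 159^87 mod 347.
Repeated squaring: 159^2≡297, 159^4≡71, 159^8≡183, 159^16≡177, 159^32≡99, 159^64≡85 (mod 347).
159^87 = 159^(64+16+4+2+1) ≡ 182 (mod 347).
Check: 182² = 33124 ≡ 159 (mod 347). The two roots are 165 and 182.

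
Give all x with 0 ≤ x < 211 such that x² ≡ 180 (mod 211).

Since 211 ≡ 3 (mod 4), a square root of 180 is 180^((211+1)/4) = 180^53 mod 211.
Repeated squaring: 180^2≡117, 180^4≡185, 180^8≡43, 180^16≡161, 180^32≡179 (mod 211).
180^53 = 180^(32+16+4+1) ≡ 179 (mod 211).
Check: 179² = 32041 ≡ 180 (mod 211). The two roots are 32 and 179.

32, 179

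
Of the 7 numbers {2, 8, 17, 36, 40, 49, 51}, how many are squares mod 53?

(2/53) = -1 → non-residue.
(8/53) = -1 → non-residue.
(17/53) = +1 → QR.
(36/53) = +1 → QR.
(40/53) = +1 → QR.
(49/53) = +1 → QR.
(51/53) = -1 → non-residue.
Total quadratic residues among the 7: 4.

4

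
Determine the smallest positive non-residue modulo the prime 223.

3

(2/223) = +1, so 2 is a residue.
(3/223) = −1, so 3 is the smallest positive non-residue mod 223.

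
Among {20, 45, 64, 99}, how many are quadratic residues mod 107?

(20/107) = -1 → non-residue.
(45/107) = -1 → non-residue.
(64/107) = +1 → QR.
(99/107) = +1 → QR.
Total quadratic residues among the 4: 2.

2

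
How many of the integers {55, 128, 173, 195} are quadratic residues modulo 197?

2

(55/197) = +1 → QR.
(128/197) = -1 → non-residue.
(173/197) = +1 → QR.
(195/197) = -1 → non-residue.
Total quadratic residues among the 4: 2.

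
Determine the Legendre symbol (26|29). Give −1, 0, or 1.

Pull out 2: since 29 ≡ 5 (mod 8), (2/29) = -1.
Reciprocity: 13 ≡ 1 and 29 ≡ 1 (mod 4), so (13/29) = +(29/13).
Reduce top mod 13: now compute (3/13).
Reciprocity: 3 ≡ 3 and 13 ≡ 1 (mod 4), so (3/13) = +(13/3).
Reduce top mod 3: now compute (1/3).
Reached (1/3) = 1. Collecting the sign flips along the way, the symbol is -1.

-1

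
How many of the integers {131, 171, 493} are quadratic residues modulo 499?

(131/499) = +1 → QR.
(171/499) = -1 → non-residue.
(493/499) = -1 → non-residue.
Total quadratic residues among the 3: 1.

1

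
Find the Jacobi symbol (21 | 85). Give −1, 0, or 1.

1

Reciprocity: 21 ≡ 1 and 85 ≡ 1 (mod 4), so (21/85) = +(85/21).
Reduce top mod 21: now compute (1/21).
Reached (1/21) = 1. Collecting the sign flips along the way, the symbol is +1.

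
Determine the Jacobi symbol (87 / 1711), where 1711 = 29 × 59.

0

Reciprocity: 87 ≡ 3 and 1711 ≡ 3 (mod 4), so (87/1711) = −(1711/87).
Reduce top mod 87: now compute (58/87).
Pull out 2: since 87 ≡ 7 (mod 8), (2/87) = +1.
Reciprocity: 29 ≡ 1 and 87 ≡ 3 (mod 4), so (29/87) = +(87/29).
Reduce top mod 29: now compute (0/29).
Top reduces to 0: gcd > 1, so the symbol is 0.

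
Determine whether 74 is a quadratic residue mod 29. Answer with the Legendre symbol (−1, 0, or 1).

First reduce: 74 ≡ 16 (mod 29).
Pull out 2^4: since 29 ≡ 5 (mod 8), (2/29) = -1, so (2/29)^4 = +1.
Reached (1/29) = 1. Collecting the sign flips along the way, the symbol is +1.

1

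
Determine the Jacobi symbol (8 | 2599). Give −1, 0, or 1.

Pull out 2^3: since 2599 ≡ 7 (mod 8), (2/2599) = +1, so (2/2599)^3 = +1.
Reached (1/2599) = 1. Collecting the sign flips along the way, the symbol is +1.

1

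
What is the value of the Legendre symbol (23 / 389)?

-1

Euler's criterion: (23/389) ≡ 23^194 (mod 389).
23^2 ≡ 140 (mod 389)
23^4 ≡ 150 (mod 389)
23^8 ≡ 327 (mod 389)
23^16 ≡ 343 (mod 389)
23^32 ≡ 171 (mod 389)
23^64 ≡ 66 (mod 389)
23^128 ≡ 77 (mod 389)
23^194 = 23^(128+64+2) ≡ 388 (mod 389).
Result is 388 ≡ −1, so (23/389) = −1.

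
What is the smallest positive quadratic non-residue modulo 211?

2

(2/211) = −1, so 2 is the smallest positive non-residue mod 211.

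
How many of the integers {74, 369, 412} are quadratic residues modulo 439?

1

(74/439) = -1 → non-residue.
(369/439) = -1 → non-residue.
(412/439) = +1 → QR.
Total quadratic residues among the 3: 1.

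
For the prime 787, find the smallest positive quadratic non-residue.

2

(2/787) = −1, so 2 is the smallest positive non-residue mod 787.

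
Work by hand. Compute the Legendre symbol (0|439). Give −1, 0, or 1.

Top reduces to 0: gcd > 1, so the symbol is 0.

0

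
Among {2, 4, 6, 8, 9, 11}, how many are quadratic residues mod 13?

(2/13) = -1 → non-residue.
(4/13) = +1 → QR.
(6/13) = -1 → non-residue.
(8/13) = -1 → non-residue.
(9/13) = +1 → QR.
(11/13) = -1 → non-residue.
Total quadratic residues among the 6: 2.

2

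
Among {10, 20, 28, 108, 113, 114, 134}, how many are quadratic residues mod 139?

3

(10/139) = -1 → non-residue.
(20/139) = +1 → QR.
(28/139) = +1 → QR.
(108/139) = -1 → non-residue.
(113/139) = +1 → QR.
(114/139) = -1 → non-residue.
(134/139) = -1 → non-residue.
Total quadratic residues among the 7: 3.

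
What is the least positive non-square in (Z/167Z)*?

5

(2/167) = +1, so 2 is a residue.
(3/167) = +1, so 3 is a residue.
(4/167) = +1, so 4 is a residue.
(5/167) = −1, so 5 is the smallest positive non-residue mod 167.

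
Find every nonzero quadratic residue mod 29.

1, 4, 5, 6, 7, 9, 13, 16, 20, 22, 23, 24, 25, 28

Square k = 1,…,14 (k and 29−k give the same square):
1²=1, 2²=4, 3²=9, 4²=16, 5²=25, 6²≡7, 7²≡20, 8²≡6, 9²≡23, 10²≡13, 11²≡5, 12²≡28, 13²≡24, 14²≡22 (mod 29).
So the quadratic residues mod 29 are {1, 4, 5, 6, 7, 9, 13, 16, 20, 22, 23, 24, 25, 28}.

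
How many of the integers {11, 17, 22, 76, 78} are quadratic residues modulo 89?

(11/89) = +1 → QR.
(17/89) = +1 → QR.
(22/89) = +1 → QR.
(76/89) = -1 → non-residue.
(78/89) = +1 → QR.
Total quadratic residues among the 5: 4.

4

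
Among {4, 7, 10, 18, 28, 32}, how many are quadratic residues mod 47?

5

(4/47) = +1 → QR.
(7/47) = +1 → QR.
(10/47) = -1 → non-residue.
(18/47) = +1 → QR.
(28/47) = +1 → QR.
(32/47) = +1 → QR.
Total quadratic residues among the 6: 5.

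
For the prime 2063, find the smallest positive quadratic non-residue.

5

(2/2063) = +1, so 2 is a residue.
(3/2063) = +1, so 3 is a residue.
(4/2063) = +1, so 4 is a residue.
(5/2063) = −1, so 5 is the smallest positive non-residue mod 2063.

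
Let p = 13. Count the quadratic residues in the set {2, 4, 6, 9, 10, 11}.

(2/13) = -1 → non-residue.
(4/13) = +1 → QR.
(6/13) = -1 → non-residue.
(9/13) = +1 → QR.
(10/13) = +1 → QR.
(11/13) = -1 → non-residue.
Total quadratic residues among the 6: 3.

3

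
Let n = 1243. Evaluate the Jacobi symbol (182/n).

Pull out 2: since 1243 ≡ 3 (mod 8), (2/1243) = -1.
Reciprocity: 91 ≡ 3 and 1243 ≡ 3 (mod 4), so (91/1243) = −(1243/91).
Reduce top mod 91: now compute (60/91).
Pull out 2^2: since 91 ≡ 3 (mod 8), (2/91) = -1, so (2/91)^2 = +1.
Reciprocity: 15 ≡ 3 and 91 ≡ 3 (mod 4), so (15/91) = −(91/15).
Reduce top mod 15: now compute (1/15).
Reached (1/15) = 1. Collecting the sign flips along the way, the symbol is -1.

-1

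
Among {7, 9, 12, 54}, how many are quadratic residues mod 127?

(7/127) = -1 → non-residue.
(9/127) = +1 → QR.
(12/127) = -1 → non-residue.
(54/127) = -1 → non-residue.
Total quadratic residues among the 4: 1.

1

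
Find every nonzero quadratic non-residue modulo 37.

Square k = 1,…,18 (k and 37−k give the same square):
1²=1, 2²=4, 3²=9, 4²=16, 5²=25, 6²=36, 7²≡12, 8²≡27, 9²≡7, 10²≡26, 11²≡10, 12²≡33, 13²≡21, 14²≡11, 15²≡3, 16²≡34, 17²≡30, 18²≡28 (mod 37).
The residues are {1, 3, 4, 7, 9, 10, 11, 12, 16, 21, 25, 26, 27, 28, 30, 33, 34, 36}; the non-residues are the remaining 18 nonzero classes.

2,5,6,8,13,14,15,17,18,19,20,22,23,24,29,31,32,35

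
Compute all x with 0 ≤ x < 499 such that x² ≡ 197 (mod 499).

241, 258

Since 499 ≡ 3 (mod 4), a square root of 197 is 197^((499+1)/4) = 197^125 mod 499.
Repeated squaring: 197^2≡386, 197^4≡294, 197^8≡109, 197^16≡404, 197^32≡43, 197^64≡352 (mod 499).
197^125 = 197^(64+32+16+8+4+1) ≡ 258 (mod 499).
Check: 258² = 66564 ≡ 197 (mod 499). The two roots are 241 and 258.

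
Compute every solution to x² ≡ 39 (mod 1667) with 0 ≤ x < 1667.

Since 1667 ≡ 3 (mod 4), a square root of 39 is 39^((1667+1)/4) = 39^417 mod 1667.
Repeated squaring: 39^2≡1521, 39^4≡1312, 39^8≡1000, 39^16≡1467, 39^32≡1659, 39^64≡64, 39^128≡762, 39^256≡528 (mod 1667).
39^417 = 39^(256+128+32+1) ≡ 1269 (mod 1667).
Check: 1269² = 1610361 ≡ 39 (mod 1667). The two roots are 398 and 1269.

398, 1269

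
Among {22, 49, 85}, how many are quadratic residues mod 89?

(22/89) = +1 → QR.
(49/89) = +1 → QR.
(85/89) = +1 → QR.
Total quadratic residues among the 3: 3.

3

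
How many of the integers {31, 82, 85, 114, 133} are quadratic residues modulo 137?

(31/137) = -1 → non-residue.
(82/137) = -1 → non-residue.
(85/137) = -1 → non-residue.
(114/137) = -1 → non-residue.
(133/137) = +1 → QR.
Total quadratic residues among the 5: 1.

1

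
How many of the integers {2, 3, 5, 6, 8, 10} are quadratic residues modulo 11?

2

(2/11) = -1 → non-residue.
(3/11) = +1 → QR.
(5/11) = +1 → QR.
(6/11) = -1 → non-residue.
(8/11) = -1 → non-residue.
(10/11) = -1 → non-residue.
Total quadratic residues among the 6: 2.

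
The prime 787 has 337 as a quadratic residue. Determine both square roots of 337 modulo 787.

Since 787 ≡ 3 (mod 4), a square root of 337 is 337^((787+1)/4) = 337^197 mod 787.
Repeated squaring: 337^2≡241, 337^4≡630, 337^8≡252, 337^16≡544, 337^32≡24, 337^64≡576, 337^128≡449 (mod 787).
337^197 = 337^(128+64+4+1) ≡ 304 (mod 787).
Check: 304² = 92416 ≡ 337 (mod 787). The two roots are 304 and 483.

304, 483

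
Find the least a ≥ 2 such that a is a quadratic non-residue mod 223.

(2/223) = +1, so 2 is a residue.
(3/223) = −1, so 3 is the smallest positive non-residue mod 223.

3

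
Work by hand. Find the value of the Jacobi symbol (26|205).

-1

Pull out 2: since 205 ≡ 5 (mod 8), (2/205) = -1.
Reciprocity: 13 ≡ 1 and 205 ≡ 1 (mod 4), so (13/205) = +(205/13).
Reduce top mod 13: now compute (10/13).
Pull out 2: since 13 ≡ 5 (mod 8), (2/13) = -1.
Reciprocity: 5 ≡ 1 and 13 ≡ 1 (mod 4), so (5/13) = +(13/5).
Reduce top mod 5: now compute (3/5).
Reciprocity: 3 ≡ 3 and 5 ≡ 1 (mod 4), so (3/5) = +(5/3).
Reduce top mod 3: now compute (2/3).
Pull out 2: since 3 ≡ 3 (mod 8), (2/3) = -1.
Reached (1/3) = 1. Collecting the sign flips along the way, the symbol is -1.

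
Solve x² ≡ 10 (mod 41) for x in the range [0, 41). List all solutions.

16, 25

41 ≡ 1 (mod 4), so we find a root by search.
Trying successive values, 16² = 256 ≡ 10 (mod 41). The other root is 41 − 16 = 25.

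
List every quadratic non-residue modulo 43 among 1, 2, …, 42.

2, 3, 5, 7, 8, 12, 18, 19, 20, 22, 26, 27, 28, 29, 30, 32, 33, 34, 37, 39, 42

Square k = 1,…,21 (k and 43−k give the same square):
1²=1, 2²=4, 3²=9, 4²=16, 5²=25, 6²=36, 7²≡6, 8²≡21, 9²≡38, 10²≡14, 11²≡35, 12²≡15, 13²≡40, 14²≡24, 15²≡10, 16²≡41, 17²≡31, 18²≡23, 19²≡17, 20²≡13, 21²≡11 (mod 43).
The residues are {1, 4, 6, 9, 10, 11, 13, 14, 15, 16, 17, 21, 23, 24, 25, 31, 35, 36, 38, 40, 41}; the non-residues are the remaining 21 nonzero classes.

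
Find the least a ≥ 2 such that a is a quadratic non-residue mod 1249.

7

(2/1249) = +1, so 2 is a residue.
(3/1249) = +1, so 3 is a residue.
(4/1249) = +1, so 4 is a residue.
(5/1249) = +1, so 5 is a residue.
(6/1249) = +1, so 6 is a residue.
(7/1249) = −1, so 7 is the smallest positive non-residue mod 1249.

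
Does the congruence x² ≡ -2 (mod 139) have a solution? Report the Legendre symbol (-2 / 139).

1

Euler's criterion: (-2/139) ≡ 137^69 (mod 139).
137^2 ≡ 4 (mod 139)
137^4 ≡ 16 (mod 139)
137^8 ≡ 117 (mod 139)
137^16 ≡ 67 (mod 139)
137^32 ≡ 41 (mod 139)
137^64 ≡ 13 (mod 139)
137^69 = 137^(64+4+1) ≡ 1 (mod 139).
Result is 1, so (-2/139) = 1.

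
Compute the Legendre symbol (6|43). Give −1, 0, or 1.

Pull out 2: since 43 ≡ 3 (mod 8), (2/43) = -1.
Reciprocity: 3 ≡ 3 and 43 ≡ 3 (mod 4), so (3/43) = −(43/3).
Reduce top mod 3: now compute (1/3).
Reached (1/3) = 1. Collecting the sign flips along the way, the symbol is +1.

1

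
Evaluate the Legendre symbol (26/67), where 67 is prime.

Pull out 2: since 67 ≡ 3 (mod 8), (2/67) = -1.
Reciprocity: 13 ≡ 1 and 67 ≡ 3 (mod 4), so (13/67) = +(67/13).
Reduce top mod 13: now compute (2/13).
Pull out 2: since 13 ≡ 5 (mod 8), (2/13) = -1.
Reached (1/13) = 1. Collecting the sign flips along the way, the symbol is +1.

1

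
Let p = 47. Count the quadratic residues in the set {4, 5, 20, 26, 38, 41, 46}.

(4/47) = +1 → QR.
(5/47) = -1 → non-residue.
(20/47) = -1 → non-residue.
(26/47) = -1 → non-residue.
(38/47) = -1 → non-residue.
(41/47) = -1 → non-residue.
(46/47) = -1 → non-residue.
Total quadratic residues among the 7: 1.

1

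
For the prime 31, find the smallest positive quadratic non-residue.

(2/31) = +1, so 2 is a residue.
(3/31) = −1, so 3 is the smallest positive non-residue mod 31.

3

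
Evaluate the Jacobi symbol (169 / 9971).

0

Reciprocity: 169 ≡ 1 and 9971 ≡ 3 (mod 4), so (169/9971) = +(9971/169).
Reduce top mod 169: now compute (0/169).
Top reduces to 0: gcd > 1, so the symbol is 0.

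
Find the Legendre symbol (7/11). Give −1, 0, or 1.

Reciprocity: 7 ≡ 3 and 11 ≡ 3 (mod 4), so (7/11) = −(11/7).
Reduce top mod 7: now compute (4/7).
Pull out 2^2: since 7 ≡ 7 (mod 8), (2/7) = +1, so (2/7)^2 = +1.
Reached (1/7) = 1. Collecting the sign flips along the way, the symbol is -1.

-1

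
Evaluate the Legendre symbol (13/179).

1

Euler's criterion: (13/179) ≡ 13^89 (mod 179).
13^2 ≡ 169 (mod 179)
13^4 ≡ 100 (mod 179)
13^8 ≡ 155 (mod 179)
13^16 ≡ 39 (mod 179)
13^32 ≡ 89 (mod 179)
13^64 ≡ 45 (mod 179)
13^89 = 13^(64+16+8+1) ≡ 1 (mod 179).
Result is 1, so (13/179) = 1.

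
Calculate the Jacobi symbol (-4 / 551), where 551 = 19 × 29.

First reduce: -4 ≡ 547 (mod 551).
Reciprocity: 547 ≡ 3 and 551 ≡ 3 (mod 4), so (547/551) = −(551/547).
Reduce top mod 547: now compute (4/547).
Pull out 2^2: since 547 ≡ 3 (mod 8), (2/547) = -1, so (2/547)^2 = +1.
Reached (1/547) = 1. Collecting the sign flips along the way, the symbol is -1.

-1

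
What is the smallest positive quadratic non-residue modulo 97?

(2/97) = +1, so 2 is a residue.
(3/97) = +1, so 3 is a residue.
(4/97) = +1, so 4 is a residue.
(5/97) = −1, so 5 is the smallest positive non-residue mod 97.

5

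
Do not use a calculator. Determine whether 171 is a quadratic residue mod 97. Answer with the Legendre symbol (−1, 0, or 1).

First reduce: 171 ≡ 74 (mod 97).
Pull out 2: since 97 ≡ 1 (mod 8), (2/97) = +1.
Reciprocity: 37 ≡ 1 and 97 ≡ 1 (mod 4), so (37/97) = +(97/37).
Reduce top mod 37: now compute (23/37).
Reciprocity: 23 ≡ 3 and 37 ≡ 1 (mod 4), so (23/37) = +(37/23).
Reduce top mod 23: now compute (14/23).
Pull out 2: since 23 ≡ 7 (mod 8), (2/23) = +1.
Reciprocity: 7 ≡ 3 and 23 ≡ 3 (mod 4), so (7/23) = −(23/7).
Reduce top mod 7: now compute (2/7).
Pull out 2: since 7 ≡ 7 (mod 8), (2/7) = +1.
Reached (1/7) = 1. Collecting the sign flips along the way, the symbol is -1.

-1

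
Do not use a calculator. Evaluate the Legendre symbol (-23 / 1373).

1

First reduce: -23 ≡ 1350 (mod 1373).
Pull out 2: since 1373 ≡ 5 (mod 8), (2/1373) = -1.
Reciprocity: 675 ≡ 3 and 1373 ≡ 1 (mod 4), so (675/1373) = +(1373/675).
Reduce top mod 675: now compute (23/675).
Reciprocity: 23 ≡ 3 and 675 ≡ 3 (mod 4), so (23/675) = −(675/23).
Reduce top mod 23: now compute (8/23).
Pull out 2^3: since 23 ≡ 7 (mod 8), (2/23) = +1, so (2/23)^3 = +1.
Reached (1/23) = 1. Collecting the sign flips along the way, the symbol is +1.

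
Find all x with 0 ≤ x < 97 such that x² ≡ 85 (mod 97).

45, 52

97 ≡ 1 (mod 4), so we find a root by search.
Trying successive values, 45² = 2025 ≡ 85 (mod 97). The other root is 97 − 45 = 52.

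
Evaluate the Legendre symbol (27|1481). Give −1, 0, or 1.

Reciprocity: 27 ≡ 3 and 1481 ≡ 1 (mod 4), so (27/1481) = +(1481/27).
Reduce top mod 27: now compute (23/27).
Reciprocity: 23 ≡ 3 and 27 ≡ 3 (mod 4), so (23/27) = −(27/23).
Reduce top mod 23: now compute (4/23).
Pull out 2^2: since 23 ≡ 7 (mod 8), (2/23) = +1, so (2/23)^2 = +1.
Reached (1/23) = 1. Collecting the sign flips along the way, the symbol is -1.

-1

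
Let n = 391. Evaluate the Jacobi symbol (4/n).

1

Pull out 2^2: since 391 ≡ 7 (mod 8), (2/391) = +1, so (2/391)^2 = +1.
Reached (1/391) = 1. Collecting the sign flips along the way, the symbol is +1.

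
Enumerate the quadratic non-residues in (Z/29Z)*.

2 3 8 10 11 12 14 15 17 18 19 21 26 27

Square k = 1,…,14 (k and 29−k give the same square):
1²=1, 2²=4, 3²=9, 4²=16, 5²=25, 6²≡7, 7²≡20, 8²≡6, 9²≡23, 10²≡13, 11²≡5, 12²≡28, 13²≡24, 14²≡22 (mod 29).
The residues are {1, 4, 5, 6, 7, 9, 13, 16, 20, 22, 23, 24, 25, 28}; the non-residues are the remaining 14 nonzero classes.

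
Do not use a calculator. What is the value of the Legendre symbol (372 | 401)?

1

Euler's criterion: (372/401) ≡ 372^200 (mod 401).
372^2 ≡ 39 (mod 401)
372^4 ≡ 318 (mod 401)
372^8 ≡ 72 (mod 401)
372^16 ≡ 372 (mod 401)
372^32 ≡ 39 (mod 401)
372^64 ≡ 318 (mod 401)
372^128 ≡ 72 (mod 401)
372^200 = 372^(128+64+8) ≡ 1 (mod 401).
Result is 1, so (372/401) = 1.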